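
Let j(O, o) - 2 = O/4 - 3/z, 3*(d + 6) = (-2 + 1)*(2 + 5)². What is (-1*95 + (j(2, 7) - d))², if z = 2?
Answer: 46225/9 ≈ 5136.1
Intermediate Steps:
d = -67/3 (d = -6 + ((-2 + 1)*(2 + 5)²)/3 = -6 + (-1*7²)/3 = -6 + (-1*49)/3 = -6 + (⅓)*(-49) = -6 - 49/3 = -67/3 ≈ -22.333)
j(O, o) = ½ + O/4 (j(O, o) = 2 + (O/4 - 3/2) = 2 + (-3/2 + O/4) = ½ + O/4)
(-1*95 + (j(2, 7) - d))² = (-1*95 + ((½ + (¼)*2) - 1*(-67/3)))² = (-95 + ((½ + ½) + 67/3))² = (-95 + (1 + 67/3))² = (-95 + 70/3)² = (-215/3)² = 46225/9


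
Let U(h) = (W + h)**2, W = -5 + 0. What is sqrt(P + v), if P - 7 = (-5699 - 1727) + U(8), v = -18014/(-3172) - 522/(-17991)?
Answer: 3*I*sqrt(8269380535524914)/3170414 ≈ 86.048*I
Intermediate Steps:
W = -5
v = 18096981/3170414 (v = -18014*(-1/3172) - 522*(-1/17991) = 9007/1586 + 58/1999 = 18096981/3170414 ≈ 5.7081)
U(h) = (-5 + h)**2
P = -7410 (P = 7 + ((-5699 - 1727) + (-5 + 8)**2) = 7 + (-7426 + 3**2) = 7 + (-7426 + 9) = 7 - 7417 = -7410)
sqrt(P + v) = sqrt(-7410 + 18096981/3170414) = sqrt(-23474670759/3170414) = 3*I*sqrt(8269380535524914)/3170414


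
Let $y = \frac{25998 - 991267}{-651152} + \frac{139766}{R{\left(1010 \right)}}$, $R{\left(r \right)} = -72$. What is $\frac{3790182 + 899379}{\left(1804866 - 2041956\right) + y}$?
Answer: $- \frac{27482553218448}{1400802075503} \approx -19.619$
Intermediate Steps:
$y = - \frac{11367426383}{5860368}$ ($y = \frac{25998 - 991267}{-651152} + \frac{139766}{-72} = \left(25998 - 991267\right) \left(- \frac{1}{651152}\right) + 139766 \left(- \frac{1}{72}\right) = \left(-965269\right) \left(- \frac{1}{651152}\right) - \frac{69883}{36} = \frac{965269}{651152} - \frac{69883}{36} = - \frac{11367426383}{5860368} \approx -1939.7$)
$\frac{3790182 + 899379}{\left(1804866 - 2041956\right) + y} = \frac{3790182 + 899379}{\left(1804866 - 2041956\right) - \frac{11367426383}{5860368}} = \frac{4689561}{-237090 - \frac{11367426383}{5860368}} = \frac{4689561}{- \frac{1400802075503}{5860368}} = 4689561 \left(- \frac{5860368}{1400802075503}\right) = - \frac{27482553218448}{1400802075503}$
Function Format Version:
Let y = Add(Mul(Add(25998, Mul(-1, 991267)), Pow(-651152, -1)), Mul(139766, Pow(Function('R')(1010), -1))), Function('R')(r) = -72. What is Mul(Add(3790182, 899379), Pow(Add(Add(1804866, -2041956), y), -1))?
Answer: Rational(-27482553218448, 1400802075503) ≈ -19.619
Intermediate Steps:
y = Rational(-11367426383, 5860368) (y = Add(Mul(Add(25998, Mul(-1, 991267)), Pow(-651152, -1)), Mul(139766, Pow(-72, -1))) = Add(Mul(Add(25998, -991267), Rational(-1, 651152)), Mul(139766, Rational(-1, 72))) = Add(Mul(-965269, Rational(-1, 651152)), Rational(-69883, 36)) = Add(Rational(965269, 651152), Rational(-69883, 36)) = Rational(-11367426383, 5860368) ≈ -1939.7)
Mul(Add(3790182, 899379), Pow(Add(Add(1804866, -2041956), y), -1)) = Mul(Add(3790182, 899379), Pow(Add(Add(1804866, -2041956), Rational(-11367426383, 5860368)), -1)) = Mul(4689561, Pow(Add(-237090, Rational(-11367426383, 5860368)), -1)) = Mul(4689561, Pow(Rational(-1400802075503, 5860368), -1)) = Mul(4689561, Rational(-5860368, 1400802075503)) = Rational(-27482553218448, 1400802075503)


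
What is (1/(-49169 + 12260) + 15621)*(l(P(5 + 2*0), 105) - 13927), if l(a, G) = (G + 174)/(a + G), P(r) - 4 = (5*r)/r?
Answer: -152537267515952/701271 ≈ -2.1752e+8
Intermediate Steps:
P(r) = 9 (P(r) = 4 + (5*r)/r = 4 + 5 = 9)
l(a, G) = (174 + G)/(G + a)
(1/(-49169 + 12260) + 15621)*(l(P(5 + 2*0), 105) - 13927) = (1/(-49169 + 12260) + 15621)*((174 + 105)/(105 + 9) - 13927) = (1/(-36909) + 15621)*(279/114 - 13927) = (-1/36909 + 15621)*((1/114)*279 - 13927) = 576555488*(93/38 - 13927)/36909 = (576555488/36909)*(-529133/38) = -152537267515952/701271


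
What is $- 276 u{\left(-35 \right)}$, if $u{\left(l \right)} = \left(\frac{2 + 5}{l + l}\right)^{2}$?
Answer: $- \frac{69}{25} \approx -2.76$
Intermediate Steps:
$u{\left(l \right)} = \frac{49}{4 l^{2}}$ ($u{\left(l \right)} = \left(\frac{7}{2 l}\right)^{2} = \frac{49}{4 l^{2}}$)
$- 276 u{\left(-35 \right)} = - 276 \frac{49}{4 \cdot 1225} = - 276 \cdot \frac{49}{4} \cdot \frac{1}{1225} = \left(-276\right) \frac{1}{100} = - \frac{69}{25}$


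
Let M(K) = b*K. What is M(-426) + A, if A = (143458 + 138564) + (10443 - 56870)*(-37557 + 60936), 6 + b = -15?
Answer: -1085125865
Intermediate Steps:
b = -21 (b = -6 - 15 = -21)
M(K) = -21*K
A = -1085134811 (A = 282022 - 46427*23379 = 282022 - 1085416833 = -1085134811)
M(-426) + A = -21*(-426) - 1085134811 = 8946 - 1085134811 = -1085125865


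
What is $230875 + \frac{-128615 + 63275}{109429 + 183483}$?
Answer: $\frac{16906498165}{73228} \approx 2.3087 \cdot 10^{5}$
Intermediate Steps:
$230875 + \frac{-128615 + 63275}{109429 + 183483} = 230875 - \frac{65340}{292912} = 230875 - \frac{16335}{73228} = \frac{16906498165}{73228}$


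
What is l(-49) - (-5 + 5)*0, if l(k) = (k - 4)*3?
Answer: -159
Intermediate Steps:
l(k) = -12 + 3*k (l(k) = (-4 + k)*3 = -12 + 3*k)
l(-49) - (-5 + 5)*0 = (-12 + 3*(-49)) - (-5 + 5)*0 = (-12 - 147) - 0*0 = -159 - 1*0 = -159 + 0 = -159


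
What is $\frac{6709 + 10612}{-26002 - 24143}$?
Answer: $- \frac{17321}{50145} \approx -0.34542$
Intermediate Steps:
$\frac{6709 + 10612}{-26002 - 24143} = \frac{17321}{-50145} = 17321 \left(- \frac{1}{50145}\right) = - \frac{17321}{50145}$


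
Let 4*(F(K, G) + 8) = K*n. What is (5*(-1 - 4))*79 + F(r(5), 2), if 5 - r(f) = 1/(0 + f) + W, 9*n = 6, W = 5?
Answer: -59491/30 ≈ -1983.0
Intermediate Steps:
n = ⅔ (n = (⅑)*6 = ⅔ ≈ 0.66667)
r(f) = -1/f (r(f) = 5 - (1/(0 + f) + 5) = 5 - (1/f + 5) = 5 - (5 + 1/f) = 5 + (-5 - 1/f) = -1/f)
F(K, G) = -8 + K/6 (F(K, G) = -8 + (K*(⅔))/4 = -8 + (2*K/3)/4 = -8 + K/6)
(5*(-1 - 4))*79 + F(r(5), 2) = (5*(-1 - 4))*79 + (-8 + (-1/5)/6) = (5*(-5))*79 + (-8 + (-1*⅕)/6) = -25*79 + (-8 + (⅙)*(-⅕)) = -1975 + (-8 - 1/30) = -1975 - 241/30 = -59491/30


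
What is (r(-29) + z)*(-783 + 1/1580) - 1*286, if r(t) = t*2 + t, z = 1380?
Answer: -1600072607/1580 ≈ -1.0127e+6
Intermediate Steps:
r(t) = 3*t (r(t) = 2*t + t = 3*t)
(r(-29) + z)*(-783 + 1/1580) - 1*286 = (3*(-29) + 1380)*(-783 + 1/1580) - 1*286 = (-87 + 1380)*(-783 + 1/1580) - 286 = 1293*(-1237139/1580) - 286 = -1599620727/1580 - 286 = -1600072607/1580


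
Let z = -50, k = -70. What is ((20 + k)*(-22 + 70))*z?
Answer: 120000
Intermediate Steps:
((20 + k)*(-22 + 70))*z = ((20 - 70)*(-22 + 70))*(-50) = -50*48*(-50) = -2400*(-50) = 120000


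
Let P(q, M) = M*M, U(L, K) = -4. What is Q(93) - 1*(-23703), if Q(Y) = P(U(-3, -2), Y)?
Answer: 32352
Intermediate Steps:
P(q, M) = M²
Q(Y) = Y²
Q(93) - 1*(-23703) = 93² - 1*(-23703) = 8649 + 23703 = 32352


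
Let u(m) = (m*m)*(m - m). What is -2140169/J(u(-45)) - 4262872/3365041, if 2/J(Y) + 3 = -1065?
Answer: 3845737930387214/3365041 ≈ 1.1428e+9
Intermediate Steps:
u(m) = 0 (u(m) = m²*0 = 0)
J(Y) = -1/534 (J(Y) = 2/(-3 - 1065) = 2/(-1068) = 2*(-1/1068) = -1/534)
-2140169/J(u(-45)) - 4262872/3365041 = -2140169/(-1/534) - 4262872/3365041 = -2140169*(-534) - 4262872*1/3365041 = 1142850246 - 4262872/3365041 = 3845737930387214/3365041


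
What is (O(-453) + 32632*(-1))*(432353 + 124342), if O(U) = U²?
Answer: 96072753015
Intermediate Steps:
(O(-453) + 32632*(-1))*(432353 + 124342) = ((-453)² + 32632*(-1))*(432353 + 124342) = (205209 - 32632)*556695 = 172577*556695 = 96072753015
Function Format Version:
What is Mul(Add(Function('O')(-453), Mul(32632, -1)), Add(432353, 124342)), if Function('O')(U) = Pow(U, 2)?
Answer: 96072753015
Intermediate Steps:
Mul(Add(Function('O')(-453), Mul(32632, -1)), Add(432353, 124342)) = Mul(Add(Pow(-453, 2), Mul(32632, -1)), Add(432353, 124342)) = Mul(Add(205209, -32632), 556695) = Mul(172577, 556695) = 96072753015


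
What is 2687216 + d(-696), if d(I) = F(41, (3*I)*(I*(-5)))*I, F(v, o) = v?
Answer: 2658680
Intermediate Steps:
d(I) = 41*I
2687216 + d(-696) = 2687216 + 41*(-696) = 2687216 - 28536 = 2658680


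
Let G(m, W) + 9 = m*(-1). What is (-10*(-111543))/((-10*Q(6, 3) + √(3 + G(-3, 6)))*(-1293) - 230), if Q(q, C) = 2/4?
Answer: 3477353025/21945386 + 721125495*I*√3/21945386 ≈ 158.45 + 56.915*I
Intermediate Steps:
G(m, W) = -9 - m (G(m, W) = -9 + m*(-1) = -9 - m)
Q(q, C) = ½ (Q(q, C) = 2*(¼) = ½)
(-10*(-111543))/((-10*Q(6, 3) + √(3 + G(-3, 6)))*(-1293) - 230) = (-10*(-111543))/((-10*½ + √(3 + (-9 - 1*(-3))))*(-1293) - 230) = 1115430/((-5 + √(3 + (-9 + 3)))*(-1293) - 230) = 1115430/((-5 + √(3 - 6))*(-1293) - 230) = 1115430/((-5 + √(-3))*(-1293) - 230) = 1115430/((-5 + I*√3)*(-1293) - 230) = 1115430/((6465 - 1293*I*√3) - 230) = 1115430/(6235 - 1293*I*√3)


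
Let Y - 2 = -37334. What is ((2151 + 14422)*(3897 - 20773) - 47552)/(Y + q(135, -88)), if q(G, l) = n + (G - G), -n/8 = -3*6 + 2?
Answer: 69933375/9301 ≈ 7518.9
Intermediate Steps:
n = 128 (n = -8*(-3*6 + 2) = -8*(-18 + 2) = -8*(-16) = 128)
q(G, l) = 128 (q(G, l) = 128 + (G - G) = 128 + 0 = 128)
Y = -37332 (Y = 2 - 37334 = -37332)
((2151 + 14422)*(3897 - 20773) - 47552)/(Y + q(135, -88)) = ((2151 + 14422)*(3897 - 20773) - 47552)/(-37332 + 128) = (16573*(-16876) - 47552)/(-37204) = (-279685948 - 47552)*(-1/37204) = -279733500*(-1/37204) = 69933375/9301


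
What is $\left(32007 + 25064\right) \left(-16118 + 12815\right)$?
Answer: $-188505513$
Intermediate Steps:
$\left(32007 + 25064\right) \left(-16118 + 12815\right) = 57071 \left(-3303\right) = -188505513$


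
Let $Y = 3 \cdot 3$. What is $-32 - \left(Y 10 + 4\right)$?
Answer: $-126$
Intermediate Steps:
$Y = 9$
$-32 - \left(Y 10 + 4\right) = -32 - \left(9 \cdot 10 + 4\right) = -32 - \left(90 + 4\right) = -32 - 94 = -126$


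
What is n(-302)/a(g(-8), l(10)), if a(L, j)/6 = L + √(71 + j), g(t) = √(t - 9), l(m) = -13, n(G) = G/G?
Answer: 1/(6*(√58 + I*√17)) ≈ 0.016924 - 0.0091625*I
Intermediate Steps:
n(G) = 1
g(t) = √(-9 + t)
a(L, j) = 6*L + 6*√(71 + j) (a(L, j) = 6*(L + √(71 + j)) = 6*L + 6*√(71 + j))
n(-302)/a(g(-8), l(10)) = 1/(6*√(-9 - 8) + 6*√(71 - 13)) = 1/(6*√(-17) + 6*√58) = 1/(6*(I*√17) + 6*√58) = 1/(6*I*√17 + 6*√58) = 1/(6*√58 + 6*I*√17)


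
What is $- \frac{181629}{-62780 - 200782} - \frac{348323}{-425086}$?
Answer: $\frac{454335085}{301173431} \approx 1.5085$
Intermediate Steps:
$- \frac{181629}{-62780 - 200782} - \frac{348323}{-425086} = - \frac{181629}{-263562} - - \frac{348323}{425086} = \left(-181629\right) \left(- \frac{1}{263562}\right) + \frac{348323}{425086} = \frac{1953}{2834} + \frac{348323}{425086} = \frac{454335085}{301173431}$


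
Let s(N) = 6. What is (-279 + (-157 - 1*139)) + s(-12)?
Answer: -569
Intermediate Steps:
(-279 + (-157 - 1*139)) + s(-12) = (-279 + (-157 - 1*139)) + 6 = (-279 + (-157 - 139)) + 6 = (-279 - 296) + 6 = -575 + 6 = -569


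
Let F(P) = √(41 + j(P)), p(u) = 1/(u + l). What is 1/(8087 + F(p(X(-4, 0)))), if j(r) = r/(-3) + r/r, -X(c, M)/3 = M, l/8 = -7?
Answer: 1358616/10987120535 - 2*√296394/10987120535 ≈ 0.00012356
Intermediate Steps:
l = -56 (l = 8*(-7) = -56)
X(c, M) = -3*M
p(u) = 1/(-56 + u) (p(u) = 1/(u - 56) = 1/(-56 + u))
j(r) = 1 - r/3 (j(r) = r*(-⅓) + 1 = -r/3 + 1 = 1 - r/3)
F(P) = √(42 - P/3) (F(P) = √(41 + (1 - P/3)) = √(42 - P/3))
1/(8087 + F(p(X(-4, 0)))) = 1/(8087 + √(378 - 3/(-56 - 3*0))/3) = 1/(8087 + √(378 - 3/(-56 + 0))/3) = 1/(8087 + √(378 - 3/(-56))/3) = 1/(8087 + √(378 - 3*(-1/56))/3) = 1/(8087 + √(378 + 3/56)/3) = 1/(8087 + √(21171/56)/3) = 1/(8087 + (√296394/28)/3) = 1/(8087 + √296394/84)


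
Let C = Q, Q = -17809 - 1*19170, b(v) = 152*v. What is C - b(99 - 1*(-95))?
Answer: -66467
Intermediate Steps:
Q = -36979 (Q = -17809 - 19170 = -36979)
C = -36979
C - b(99 - 1*(-95)) = -36979 - 152*(99 - 1*(-95)) = -36979 - 152*(99 + 95) = -36979 - 152*194 = -36979 - 1*29488 = -36979 - 29488 = -66467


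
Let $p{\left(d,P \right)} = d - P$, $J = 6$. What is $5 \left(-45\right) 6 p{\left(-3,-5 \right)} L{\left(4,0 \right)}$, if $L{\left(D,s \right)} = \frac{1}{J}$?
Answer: $-450$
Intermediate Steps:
$L{\left(D,s \right)} = \frac{1}{6}$
$5 \left(-45\right) 6 p{\left(-3,-5 \right)} L{\left(4,0 \right)} = 5 \left(-45\right) 6 \left(-3 - -5\right) \frac{1}{6} = - 225 \cdot 6 \left(-3 + 5\right) \frac{1}{6} = - 225 \cdot 6 \cdot 2 \cdot \frac{1}{6} = - 225 \cdot 12 \cdot \frac{1}{6} = \left(-225\right) 2 = -450$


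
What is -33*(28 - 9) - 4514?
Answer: -5141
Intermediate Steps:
-33*(28 - 9) - 4514 = -33*19 - 4514 = -627 - 4514 = -5141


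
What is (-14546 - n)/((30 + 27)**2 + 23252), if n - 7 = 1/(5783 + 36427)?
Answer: -614282131/1118607210 ≈ -0.54915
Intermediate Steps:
n = 295471/42210 (n = 7 + 1/(5783 + 36427) = 7 + 1/42210 = 295471/42210 ≈ 7.0000)
(-14546 - n)/((30 + 27)**2 + 23252) = (-14546 - 1*295471/42210)/((30 + 27)**2 + 23252) = (-14546 - 295471/42210)/(57**2 + 23252) = -614282131/(42210*(3249 + 23252)) = -614282131/42210/26501 = -614282131/42210*1/26501 = -614282131/1118607210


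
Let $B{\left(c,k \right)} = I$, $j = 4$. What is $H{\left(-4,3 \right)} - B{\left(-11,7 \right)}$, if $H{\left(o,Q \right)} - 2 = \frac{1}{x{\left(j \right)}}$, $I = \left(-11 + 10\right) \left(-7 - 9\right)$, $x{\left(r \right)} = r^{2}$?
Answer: $- \frac{223}{16} \approx -13.938$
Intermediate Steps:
$I = 16$ ($I = \left(-1\right) \left(-16\right) = 16$)
$B{\left(c,k \right)} = 16$
$H{\left(o,Q \right)} = \frac{33}{16}$ ($H{\left(o,Q \right)} = 2 + \frac{1}{4^{2}} = 2 + \frac{1}{16} = \frac{33}{16}$)
$H{\left(-4,3 \right)} - B{\left(-11,7 \right)} = \frac{33}{16} - 16 = - \frac{223}{16}$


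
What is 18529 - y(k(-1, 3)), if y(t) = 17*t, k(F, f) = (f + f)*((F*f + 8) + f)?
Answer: 17713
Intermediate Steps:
k(F, f) = 2*f*(8 + f + F*f) (k(F, f) = (2*f)*((8 + F*f) + f) = (2*f)*(8 + f + F*f) = 2*f*(8 + f + F*f))
18529 - y(k(-1, 3)) = 18529 - 17*2*3*(8 + 3 - 1*3) = 18529 - 17*2*3*(8 + 3 - 3) = 18529 - 17*2*3*8 = 18529 - 17*48 = 18529 - 1*816 = 18529 - 816 = 17713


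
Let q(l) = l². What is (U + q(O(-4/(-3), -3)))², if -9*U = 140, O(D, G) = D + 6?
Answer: 118336/81 ≈ 1460.9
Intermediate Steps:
O(D, G) = 6 + D
U = -140/9 (U = -⅑*140 = -140/9 ≈ -15.556)
(U + q(O(-4/(-3), -3)))² = (-140/9 + (6 - 4/(-3))²)² = (-140/9 + (6 - 4*(-⅓))²)² = (-140/9 + (6 + 4/3)²)² = (-140/9 + (22/3)²)² = (-140/9 + 484/9)² = (344/9)² = 118336/81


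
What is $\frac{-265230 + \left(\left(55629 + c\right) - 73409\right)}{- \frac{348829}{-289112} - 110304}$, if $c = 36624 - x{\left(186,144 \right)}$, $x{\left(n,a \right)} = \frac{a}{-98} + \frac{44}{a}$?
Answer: $\frac{31413670424578}{14063428797579} \approx 2.2337$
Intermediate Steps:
$x{\left(n,a \right)} = \frac{44}{a} - \frac{a}{98}$ ($x{\left(n,a \right)} = a \left(- \frac{1}{98}\right) + \frac{44}{a} = - \frac{a}{98} + \frac{44}{a} = \frac{44}{a} - \frac{a}{98}$)
$c = \frac{64606789}{1764}$ ($c = 36624 - \left(\frac{44}{144} - \frac{72}{49}\right) = 36624 - \left(44 \cdot \frac{1}{144} - \frac{72}{49}\right) = 36624 - \left(\frac{11}{36} - \frac{72}{49}\right) = 36624 - - \frac{2053}{1764} = 36624 + \frac{2053}{1764} = \frac{64606789}{1764} \approx 36625.0$)
$\frac{-265230 + \left(\left(55629 + c\right) - 73409\right)}{- \frac{348829}{-289112} - 110304} = \frac{-265230 + \left(\left(55629 + \frac{64606789}{1764}\right) - 73409\right)}{- \frac{348829}{-289112} - 110304} = \frac{-265230 + \left(\frac{162736345}{1764} - 73409\right)}{\left(-348829\right) \left(- \frac{1}{289112}\right) - 110304} = \frac{-265230 + \frac{33242869}{1764}}{\frac{348829}{289112} - 110304} = - \frac{434622851}{1764 \left(- \frac{31889861219}{289112}\right)} = \left(- \frac{434622851}{1764}\right) \left(- \frac{289112}{31889861219}\right) = \frac{31413670424578}{14063428797579}$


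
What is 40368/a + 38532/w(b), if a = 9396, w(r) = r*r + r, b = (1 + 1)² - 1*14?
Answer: 58378/135 ≈ 432.43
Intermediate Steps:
b = -10 (b = 2² - 14 = 4 - 14 = -10)
w(r) = r + r² (w(r) = r² + r = r + r²)
40368/a + 38532/w(b) = 40368/9396 + 38532/((-10*(1 - 10))) = 40368*(1/9396) + 38532/((-10*(-9))) = 116/27 + 38532/90 = 116/27 + 38532*(1/90) = 116/27 + 6422/15 = 58378/135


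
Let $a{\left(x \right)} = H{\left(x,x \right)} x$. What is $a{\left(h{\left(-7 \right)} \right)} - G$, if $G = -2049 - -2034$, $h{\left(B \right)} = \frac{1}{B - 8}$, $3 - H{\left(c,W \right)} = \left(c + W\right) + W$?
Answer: $\frac{1109}{75} \approx 14.787$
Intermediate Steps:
$H{\left(c,W \right)} = 3 - c - 2 W$ ($H{\left(c,W \right)} = 3 - \left(\left(c + W\right) + W\right) = 3 - \left(\left(W + c\right) + W\right) = 3 - \left(c + 2 W\right) = 3 - c - 2 W$)
$h{\left(B \right)} = \frac{1}{-8 + B}$
$a{\left(x \right)} = x \left(3 - 3 x\right)$ ($a{\left(x \right)} = \left(3 - x - 2 x\right) x = \left(3 - 3 x\right) x = x \left(3 - 3 x\right)$)
$G = -15$ ($G = -2049 + 2034 = -15$)
$a{\left(h{\left(-7 \right)} \right)} - G = \frac{3 \left(1 - \frac{1}{-8 - 7}\right)}{-8 - 7} - -15 = \frac{3 \left(1 - \frac{1}{-15}\right)}{-15} + 15 = 3 \left(- \frac{1}{15}\right) \left(1 - - \frac{1}{15}\right) + 15 = 3 \left(- \frac{1}{15}\right) \left(1 + \frac{1}{15}\right) + 15 = 3 \left(- \frac{1}{15}\right) \frac{16}{15} + 15 = - \frac{16}{75} + 15 = \frac{1109}{75}$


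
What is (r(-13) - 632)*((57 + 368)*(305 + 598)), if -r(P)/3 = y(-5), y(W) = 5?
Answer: -248302425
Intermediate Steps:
r(P) = -15 (r(P) = -3*5 = -15)
(r(-13) - 632)*((57 + 368)*(305 + 598)) = (-15 - 632)*((57 + 368)*(305 + 598)) = -274975*903 = -647*383775 = -248302425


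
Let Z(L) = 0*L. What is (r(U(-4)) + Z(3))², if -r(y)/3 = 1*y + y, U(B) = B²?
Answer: 9216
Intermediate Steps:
Z(L) = 0
r(y) = -6*y (r(y) = -3*(1*y + y) = -3*(y + y) = -6*y)
(r(U(-4)) + Z(3))² = (-6*(-4)² + 0)² = (-6*16 + 0)² = (-96 + 0)² = (-96)² = 9216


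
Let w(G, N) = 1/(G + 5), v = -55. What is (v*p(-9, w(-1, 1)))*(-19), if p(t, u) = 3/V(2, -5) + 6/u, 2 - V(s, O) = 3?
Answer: 21945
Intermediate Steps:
V(s, O) = -1 (V(s, O) = 2 - 1*3 = 2 - 3 = -1)
w(G, N) = 1/(5 + G)
p(t, u) = -3 + 6/u (p(t, u) = 3/(-1) + 6/u = 3*(-1) + 6/u = -3 + 6/u)
(v*p(-9, w(-1, 1)))*(-19) = -55*(-3 + 6/(1/(5 - 1)))*(-19) = -55*(-3 + 6/(1/4))*(-19) = -55*(-3 + 6/(¼))*(-19) = -55*(-3 + 6*4)*(-19) = -55*(-3 + 24)*(-19) = -55*21*(-19) = -1155*(-19) = 21945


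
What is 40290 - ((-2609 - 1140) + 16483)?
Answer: 27556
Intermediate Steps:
40290 - ((-2609 - 1140) + 16483) = 40290 - (-3749 + 16483) = 40290 - 1*12734 = 40290 - 12734 = 27556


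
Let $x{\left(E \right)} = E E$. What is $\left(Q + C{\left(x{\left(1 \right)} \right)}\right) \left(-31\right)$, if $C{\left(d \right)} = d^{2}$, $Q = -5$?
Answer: $124$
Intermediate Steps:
$x{\left(E \right)} = E^{2}$
$\left(Q + C{\left(x{\left(1 \right)} \right)}\right) \left(-31\right) = \left(-5 + \left(1^{2}\right)^{2}\right) \left(-31\right) = \left(-5 + 1^{2}\right) \left(-31\right) = \left(-5 + 1\right) \left(-31\right) = \left(-4\right) \left(-31\right) = 124$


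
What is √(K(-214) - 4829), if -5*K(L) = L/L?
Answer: I*√120730/5 ≈ 69.492*I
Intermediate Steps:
K(L) = -⅕ (K(L) = -L/(5*L) = -⅕*1 = -⅕)
√(K(-214) - 4829) = √(-⅕ - 4829) = √(-24146/5) = I*√120730/5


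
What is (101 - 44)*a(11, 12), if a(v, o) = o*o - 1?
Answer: 8151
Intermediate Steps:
a(v, o) = -1 + o² (a(v, o) = o² - 1 = -1 + o²)
(101 - 44)*a(11, 12) = (101 - 44)*(-1 + 12²) = 57*(-1 + 144) = 57*143 = 8151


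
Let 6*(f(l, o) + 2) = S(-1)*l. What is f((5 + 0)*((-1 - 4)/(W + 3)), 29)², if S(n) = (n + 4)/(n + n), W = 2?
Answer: 9/16 ≈ 0.56250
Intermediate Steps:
S(n) = (4 + n)/(2*n) (S(n) = (4 + n)/((2*n)) = (4 + n)*(1/(2*n)) = (4 + n)/(2*n))
f(l, o) = -2 - l/4 (f(l, o) = -2 + (((½)*(4 - 1)/(-1))*l)/6 = -2 + (((½)*(-1)*3)*l)/6 = -2 + (-3*l/2)/6 = -2 - l/4)
f((5 + 0)*((-1 - 4)/(W + 3)), 29)² = (-2 - (5 + 0)*(-1 - 4)/(2 + 3)/4)² = (-2 - 5*(-5/5)/4)² = (-2 - 5*(-5*⅕)/4)² = (-2 - 5*(-1)/4)² = (-2 - ¼*(-5))² = (-2 + 5/4)² = (-¾)² = 9/16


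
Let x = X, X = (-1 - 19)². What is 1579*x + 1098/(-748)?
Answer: 236217851/374 ≈ 6.3160e+5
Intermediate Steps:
X = 400 (X = (-20)² = 400)
x = 400
1579*x + 1098/(-748) = 1579*400 + 1098/(-748) = 631600 + 1098*(-1/748) = 631600 - 549/374 = 236217851/374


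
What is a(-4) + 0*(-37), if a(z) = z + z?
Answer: -8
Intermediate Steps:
a(z) = 2*z
a(-4) + 0*(-37) = 2*(-4) + 0*(-37) = -8 + 0 = -8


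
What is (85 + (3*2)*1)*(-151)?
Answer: -13741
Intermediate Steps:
(85 + (3*2)*1)*(-151) = (85 + 6*1)*(-151) = (85 + 6)*(-151) = 91*(-151) = -13741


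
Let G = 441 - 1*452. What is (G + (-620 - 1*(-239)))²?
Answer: 153664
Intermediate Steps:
G = -11 (G = 441 - 452 = -11)
(G + (-620 - 1*(-239)))² = (-11 + (-620 - 1*(-239)))² = (-11 + (-620 + 239))² = (-11 - 381)² = (-392)² = 153664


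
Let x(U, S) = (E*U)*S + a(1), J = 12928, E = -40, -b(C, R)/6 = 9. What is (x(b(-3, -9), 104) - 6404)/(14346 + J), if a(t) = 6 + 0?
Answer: 109121/13637 ≈ 8.0018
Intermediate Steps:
b(C, R) = -54 (b(C, R) = -6*9 = -54)
a(t) = 6
x(U, S) = 6 - 40*S*U (x(U, S) = (-40*U)*S + 6 = -40*S*U + 6 = 6 - 40*S*U)
(x(b(-3, -9), 104) - 6404)/(14346 + J) = ((6 - 40*104*(-54)) - 6404)/(14346 + 12928) = ((6 + 224640) - 6404)/27274 = (224646 - 6404)*(1/27274) = 218242*(1/27274) = 109121/13637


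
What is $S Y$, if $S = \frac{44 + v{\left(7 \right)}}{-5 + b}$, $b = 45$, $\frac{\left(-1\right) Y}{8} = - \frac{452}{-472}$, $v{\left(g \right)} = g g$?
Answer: $- \frac{10509}{590} \approx -17.812$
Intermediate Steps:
$v{\left(g \right)} = g^{2}$
$Y = - \frac{452}{59}$ ($Y = - 8 \left(- \frac{452}{-472}\right) = - 8 \left(\left(-452\right) \left(- \frac{1}{472}\right)\right) = \left(-8\right) \frac{113}{118} = - \frac{452}{59} \approx -7.661$)
$S = \frac{93}{40}$ ($S = \frac{44 + 7^{2}}{-5 + 45} = \frac{44 + 49}{40} = 93 \cdot \frac{1}{40} = \frac{93}{40} \approx 2.325$)
$S Y = \frac{93}{40} \left(- \frac{452}{59}\right) = - \frac{10509}{590}$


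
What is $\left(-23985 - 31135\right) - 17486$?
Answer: $-72606$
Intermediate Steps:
$\left(-23985 - 31135\right) - 17486 = -55120 - 17486 = -72606$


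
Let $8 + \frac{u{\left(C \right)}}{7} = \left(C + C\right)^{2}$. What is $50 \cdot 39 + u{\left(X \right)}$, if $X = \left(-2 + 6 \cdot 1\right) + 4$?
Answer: $3686$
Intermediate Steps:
$X = 8$ ($X = \left(-2 + 6\right) + 4 = 4 + 4 = 8$)
$u{\left(C \right)} = -56 + 28 C^{2}$ ($u{\left(C \right)} = -56 + 7 \left(C + C\right)^{2} = -56 + 7 \left(2 C\right)^{2} = -56 + 7 \cdot 4 C^{2} = -56 + 28 C^{2}$)
$50 \cdot 39 + u{\left(X \right)} = 50 \cdot 39 - \left(56 - 28 \cdot 8^{2}\right) = 1950 + \left(-56 + 28 \cdot 64\right) = 1950 + \left(-56 + 1792\right) = 1950 + 1736 = 3686$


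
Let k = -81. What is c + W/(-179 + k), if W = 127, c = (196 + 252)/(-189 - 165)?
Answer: -80719/46020 ≈ -1.7540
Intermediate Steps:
c = -224/177 (c = 448/(-354) = 448*(-1/354) = -224/177 ≈ -1.2655)
c + W/(-179 + k) = -224/177 + 127/(-179 - 81) = -224/177 + 127/(-260) = -224/177 + 127*(-1/260) = -224/177 - 127/260 = -80719/46020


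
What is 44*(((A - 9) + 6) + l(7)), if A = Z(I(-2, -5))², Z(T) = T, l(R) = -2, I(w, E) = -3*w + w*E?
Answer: 11044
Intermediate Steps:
I(w, E) = -3*w + E*w
A = 256 (A = (-2*(-3 - 5))² = (-2*(-8))² = 16² = 256)
44*(((A - 9) + 6) + l(7)) = 44*(((256 - 9) + 6) - 2) = 44*((247 + 6) - 2) = 44*(253 - 2) = 44*251 = 11044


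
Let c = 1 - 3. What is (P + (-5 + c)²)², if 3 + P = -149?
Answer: 10609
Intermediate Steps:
P = -152 (P = -3 - 149 = -152)
c = -2
(P + (-5 + c)²)² = (-152 + (-5 - 2)²)² = (-152 + (-7)²)² = (-152 + 49)² = (-103)² = 10609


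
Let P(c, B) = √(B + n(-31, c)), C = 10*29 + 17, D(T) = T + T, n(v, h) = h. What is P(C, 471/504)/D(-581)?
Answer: -√2172786/97608 ≈ -0.015102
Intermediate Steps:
D(T) = 2*T
C = 307 (C = 290 + 17 = 307)
P(c, B) = √(B + c)
P(C, 471/504)/D(-581) = √(471/504 + 307)/((2*(-581))) = √(471*(1/504) + 307)/(-1162) = √(157/168 + 307)*(-1/1162) = √(51733/168)*(-1/1162) = (√2172786/84)*(-1/1162) = -√2172786/97608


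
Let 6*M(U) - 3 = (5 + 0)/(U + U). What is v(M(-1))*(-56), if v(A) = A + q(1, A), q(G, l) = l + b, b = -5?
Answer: 812/3 ≈ 270.67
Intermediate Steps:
q(G, l) = -5 + l (q(G, l) = l - 5 = -5 + l)
M(U) = ½ + 5/(12*U) (M(U) = ½ + ((5 + 0)/(U + U))/6 = ½ + (5/((2*U)))/6 = ½ + (5*(1/(2*U)))/6 = ½ + (5/(2*U))/6 = ½ + 5/(12*U))
v(A) = -5 + 2*A (v(A) = A + (-5 + A) = -5 + 2*A)
v(M(-1))*(-56) = (-5 + 2*((1/12)*(5 + 6*(-1))/(-1)))*(-56) = (-5 + 2*((1/12)*(-1)*(5 - 6)))*(-56) = (-5 + 2*((1/12)*(-1)*(-1)))*(-56) = (-5 + 2*(1/12))*(-56) = (-5 + ⅙)*(-56) = -29/6*(-56) = 812/3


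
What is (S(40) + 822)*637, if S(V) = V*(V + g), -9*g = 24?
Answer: 4424602/3 ≈ 1.4749e+6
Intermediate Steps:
g = -8/3 (g = -⅑*24 = -8/3 ≈ -2.6667)
S(V) = V*(-8/3 + V) (S(V) = V*(V - 8/3) = V*(-8/3 + V))
(S(40) + 822)*637 = ((⅓)*40*(-8 + 3*40) + 822)*637 = ((⅓)*40*(-8 + 120) + 822)*637 = ((⅓)*40*112 + 822)*637 = (4480/3 + 822)*637 = (6946/3)*637 = 4424602/3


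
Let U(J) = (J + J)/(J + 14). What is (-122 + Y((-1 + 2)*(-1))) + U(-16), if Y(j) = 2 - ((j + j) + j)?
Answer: -101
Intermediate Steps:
U(J) = 2*J/(14 + J) (U(J) = (2*J)/(14 + J) = 2*J/(14 + J))
Y(j) = 2 - 3*j (Y(j) = 2 - (2*j + j) = 2 - 3*j)
(-122 + Y((-1 + 2)*(-1))) + U(-16) = (-122 + (2 - 3*(-1 + 2)*(-1))) + 2*(-16)/(14 - 16) = (-122 + (2 - 3*(-1))) + 2*(-16)/(-2) = (-122 + (2 - 3*(-1))) + 2*(-16)*(-½) = (-122 + (2 + 3)) + 16 = (-122 + 5) + 16 = -117 + 16 = -101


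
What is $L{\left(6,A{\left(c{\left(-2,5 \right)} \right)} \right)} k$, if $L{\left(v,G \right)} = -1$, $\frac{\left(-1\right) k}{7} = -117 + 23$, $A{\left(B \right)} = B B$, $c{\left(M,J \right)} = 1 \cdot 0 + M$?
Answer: $-658$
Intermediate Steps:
$c{\left(M,J \right)} = M$ ($c{\left(M,J \right)} = 0 + M = M$)
$A{\left(B \right)} = B^{2}$
$k = 658$ ($k = - 7 \left(-117 + 23\right) = \left(-7\right) \left(-94\right) = 658$)
$L{\left(6,A{\left(c{\left(-2,5 \right)} \right)} \right)} k = \left(-1\right) 658 = -658$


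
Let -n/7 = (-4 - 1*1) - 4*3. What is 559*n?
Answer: 66521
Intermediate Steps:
n = 119 (n = -7*((-4 - 1*1) - 4*3) = -7*((-4 - 1) - 12) = -7*(-5 - 12) = -7*(-17) = 119)
559*n = 559*119 = 66521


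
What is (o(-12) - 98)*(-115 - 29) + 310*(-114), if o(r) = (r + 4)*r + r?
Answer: -33324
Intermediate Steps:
o(r) = r + r*(4 + r) (o(r) = (4 + r)*r + r = r*(4 + r) + r = r + r*(4 + r))
(o(-12) - 98)*(-115 - 29) + 310*(-114) = (-12*(5 - 12) - 98)*(-115 - 29) + 310*(-114) = (-12*(-7) - 98)*(-144) - 35340 = (84 - 98)*(-144) - 35340 = -14*(-144) - 35340 = 2016 - 35340 = -33324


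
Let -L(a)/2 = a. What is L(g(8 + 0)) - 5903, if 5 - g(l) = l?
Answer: -5897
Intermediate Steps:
g(l) = 5 - l
L(a) = -2*a
L(g(8 + 0)) - 5903 = -2*(5 - (8 + 0)) - 5903 = -2*(5 - 1*8) - 5903 = -2*(5 - 8) - 5903 = -2*(-3) - 5903 = 6 - 5903 = -5897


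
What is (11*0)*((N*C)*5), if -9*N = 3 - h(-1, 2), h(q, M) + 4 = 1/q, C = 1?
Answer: 0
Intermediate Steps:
h(q, M) = -4 + 1/q
N = -8/9 (N = -(3 - (-4 + 1/(-1)))/9 = -(3 - (-4 - 1))/9 = -(3 - 1*(-5))/9 = -(3 + 5)/9 = -⅑*8 = -8/9 ≈ -0.88889)
(11*0)*((N*C)*5) = (11*0)*(-8/9*1*5) = 0*(-8/9*5) = 0*(-40/9) = 0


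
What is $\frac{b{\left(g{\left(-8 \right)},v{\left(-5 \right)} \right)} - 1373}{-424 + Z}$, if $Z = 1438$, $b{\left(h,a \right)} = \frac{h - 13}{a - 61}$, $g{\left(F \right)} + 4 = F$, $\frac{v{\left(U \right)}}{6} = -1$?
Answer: $- \frac{45983}{33969} \approx -1.3537$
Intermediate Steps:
$v{\left(U \right)} = -6$ ($v{\left(U \right)} = 6 \left(-1\right) = -6$)
$g{\left(F \right)} = -4 + F$
$b{\left(h,a \right)} = \frac{-13 + h}{-61 + a}$
$\frac{b{\left(g{\left(-8 \right)},v{\left(-5 \right)} \right)} - 1373}{-424 + Z} = \frac{\frac{-13 - 12}{-61 - 6} - 1373}{-424 + 1438} = \frac{\frac{-13 - 12}{-67} - 1373}{1014} = \left(\left(- \frac{1}{67}\right) \left(-25\right) - 1373\right) \frac{1}{1014} = \left(\frac{25}{67} - 1373\right) \frac{1}{1014} = \left(- \frac{91966}{67}\right) \frac{1}{1014} = - \frac{45983}{33969}$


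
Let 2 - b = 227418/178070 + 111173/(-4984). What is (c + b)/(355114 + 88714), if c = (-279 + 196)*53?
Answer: -1941839122281/196948870284320 ≈ -0.0098596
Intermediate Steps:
b = 10219063279/443750440 (b = 2 - (227418/178070 + 111173/(-4984)) = 2 - (227418*(1/178070) + 111173*(-1/4984)) = 2 - (113709/89035 - 111173/4984) = 2 - 1*(-9331562399/443750440) = 2 + 9331562399/443750440 = 10219063279/443750440 ≈ 23.029)
c = -4399 (c = -83*53 = -4399)
(c + b)/(355114 + 88714) = (-4399 + 10219063279/443750440)/(355114 + 88714) = -1941839122281/443750440/443828 = -1941839122281/443750440*1/443828 = -1941839122281/196948870284320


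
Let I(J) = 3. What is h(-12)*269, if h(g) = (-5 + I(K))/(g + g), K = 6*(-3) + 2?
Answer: 269/12 ≈ 22.417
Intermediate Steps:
K = -16 (K = -18 + 2 = -16)
h(g) = -1/g (h(g) = (-5 + 3)/(g + g) = -2*1/(2*g) = -1/g)
h(-12)*269 = -1/(-12)*269 = -1*(-1/12)*269 = (1/12)*269 = 269/12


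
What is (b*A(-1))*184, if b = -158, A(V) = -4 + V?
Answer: 145360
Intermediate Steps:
(b*A(-1))*184 = -158*(-4 - 1)*184 = -158*(-5)*184 = 790*184 = 145360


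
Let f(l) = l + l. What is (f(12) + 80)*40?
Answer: 4160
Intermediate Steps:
f(l) = 2*l
(f(12) + 80)*40 = (2*12 + 80)*40 = (24 + 80)*40 = 104*40 = 4160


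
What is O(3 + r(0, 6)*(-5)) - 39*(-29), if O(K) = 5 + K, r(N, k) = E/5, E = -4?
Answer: 1143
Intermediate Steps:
r(N, k) = -⅘ (r(N, k) = -4/5 = -4*⅕ = -⅘)
O(3 + r(0, 6)*(-5)) - 39*(-29) = (5 + (3 - ⅘*(-5))) - 39*(-29) = (5 + (3 + 4)) + 1131 = (5 + 7) + 1131 = 12 + 1131 = 1143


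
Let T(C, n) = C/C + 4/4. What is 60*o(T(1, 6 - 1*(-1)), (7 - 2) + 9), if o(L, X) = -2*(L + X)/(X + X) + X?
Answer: 5400/7 ≈ 771.43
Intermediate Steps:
T(C, n) = 2 (T(C, n) = 1 + 4*(¼) = 1 + 1 = 2)
o(L, X) = X - (L + X)/X (o(L, X) = -2*(L + X)/(2*X) + X = -2*(L + X)*1/(2*X) + X = -(L + X)/X + X = X - (L + X)/X)
60*o(T(1, 6 - 1*(-1)), (7 - 2) + 9) = 60*(-1 + ((7 - 2) + 9) - 1*2/((7 - 2) + 9)) = 60*(-1 + (5 + 9) - 1*2/(5 + 9)) = 60*(-1 + 14 - 1*2/14) = 60*(-1 + 14 - 1*2*1/14) = 60*(-1 + 14 - ⅐) = 60*(90/7) = 5400/7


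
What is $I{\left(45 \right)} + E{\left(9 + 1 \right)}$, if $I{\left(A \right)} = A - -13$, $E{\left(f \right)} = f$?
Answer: $68$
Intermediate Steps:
$I{\left(A \right)} = 13 + A$ ($I{\left(A \right)} = A + 13 = 13 + A$)
$I{\left(45 \right)} + E{\left(9 + 1 \right)} = \left(13 + 45\right) + \left(9 + 1\right) = 58 + 10 = 68$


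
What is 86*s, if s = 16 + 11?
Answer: 2322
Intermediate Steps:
s = 27
86*s = 86*27 = 2322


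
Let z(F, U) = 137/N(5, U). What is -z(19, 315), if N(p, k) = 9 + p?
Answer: -137/14 ≈ -9.7857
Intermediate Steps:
z(F, U) = 137/14 (z(F, U) = 137/(9 + 5) = 137/14)
-z(19, 315) = -1*137/14 = -137/14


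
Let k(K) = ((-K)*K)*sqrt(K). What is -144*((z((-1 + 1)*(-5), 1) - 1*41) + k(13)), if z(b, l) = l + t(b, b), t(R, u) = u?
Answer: 5760 + 24336*sqrt(13) ≈ 93505.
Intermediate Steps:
z(b, l) = b + l (z(b, l) = l + b = b + l)
k(K) = -K**(5/2) (k(K) = (-K**2)*sqrt(K) = -K**(5/2))
-144*((z((-1 + 1)*(-5), 1) - 1*41) + k(13)) = -144*((((-1 + 1)*(-5) + 1) - 1*41) - 13**(5/2)) = -144*(((0*(-5) + 1) - 41) - 169*sqrt(13)) = -144*(((0 + 1) - 41) - 169*sqrt(13)) = -144*((1 - 41) - 169*sqrt(13)) = -144*(-40 - 169*sqrt(13)) = 5760 + 24336*sqrt(13)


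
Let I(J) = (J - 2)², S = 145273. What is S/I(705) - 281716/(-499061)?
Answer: 211726671297/246640437749 ≈ 0.85844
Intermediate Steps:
I(J) = (-2 + J)²
S/I(705) - 281716/(-499061) = 145273/((-2 + 705)²) - 281716/(-499061) = 145273/(703²) - 281716*(-1/499061) = 145273/494209 + 281716/499061 = 211726671297/246640437749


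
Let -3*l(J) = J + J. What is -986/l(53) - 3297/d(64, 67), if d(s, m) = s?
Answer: -80085/3392 ≈ -23.610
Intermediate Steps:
l(J) = -2*J/3 (l(J) = -(J + J)/3 = -2*J/3)
-986/l(53) - 3297/d(64, 67) = -986/((-⅔*53)) - 3297/64 = -986/(-106/3) - 3297*1/64 = -986*(-3/106) - 3297/64 = 1479/53 - 3297/64 = -80085/3392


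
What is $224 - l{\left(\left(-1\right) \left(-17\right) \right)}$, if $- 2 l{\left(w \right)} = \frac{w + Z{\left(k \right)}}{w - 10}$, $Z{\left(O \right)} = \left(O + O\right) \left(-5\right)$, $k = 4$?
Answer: $\frac{3113}{14} \approx 222.36$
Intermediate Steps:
$Z{\left(O \right)} = - 10 O$ ($Z{\left(O \right)} = 2 O \left(-5\right) = - 10 O$)
$l{\left(w \right)} = - \frac{-40 + w}{2 \left(-10 + w\right)}$ ($l{\left(w \right)} = - \frac{\left(w - 40\right) \frac{1}{w - 10}}{2} = - \frac{\left(w - 40\right) \frac{1}{-10 + w}}{2} = - \frac{\left(-40 + w\right) \frac{1}{-10 + w}}{2} = - \frac{\frac{1}{-10 + w} \left(-40 + w\right)}{2} = - \frac{-40 + w}{2 \left(-10 + w\right)}$)
$224 - l{\left(\left(-1\right) \left(-17\right) \right)} = 224 - \frac{40 - \left(-1\right) \left(-17\right)}{2 \left(-10 - -17\right)} = 224 - \frac{40 - 17}{2 \left(-10 + 17\right)} = 224 - \frac{40 - 17}{2 \cdot 7} = 224 - \frac{1}{2} \cdot \frac{1}{7} \cdot 23 = 224 - \frac{23}{14} = \frac{3113}{14}$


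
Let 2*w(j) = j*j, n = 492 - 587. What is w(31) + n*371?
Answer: -69529/2 ≈ -34765.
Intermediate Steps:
n = -95
w(j) = j²/2 (w(j) = (j*j)/2 = j²/2)
w(31) + n*371 = (½)*31² - 95*371 = (½)*961 - 35245 = 961/2 - 35245 = -69529/2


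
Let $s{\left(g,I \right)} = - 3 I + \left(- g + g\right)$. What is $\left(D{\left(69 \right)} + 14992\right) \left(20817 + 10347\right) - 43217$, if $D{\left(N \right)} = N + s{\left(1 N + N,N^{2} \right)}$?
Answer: $24202375$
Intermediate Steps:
$s{\left(g,I \right)} = - 3 I$ ($s{\left(g,I \right)} = - 3 I + 0 = - 3 I$)
$D{\left(N \right)} = N - 3 N^{2}$
$\left(D{\left(69 \right)} + 14992\right) \left(20817 + 10347\right) - 43217 = \left(69 \left(1 - 207\right) + 14992\right) \left(20817 + 10347\right) - 43217 = \left(69 \left(1 - 207\right) + 14992\right) 31164 - 43217 = \left(69 \left(-206\right) + 14992\right) 31164 - 43217 = \left(-14214 + 14992\right) 31164 - 43217 = 778 \cdot 31164 - 43217 = 24245592 - 43217 = 24202375$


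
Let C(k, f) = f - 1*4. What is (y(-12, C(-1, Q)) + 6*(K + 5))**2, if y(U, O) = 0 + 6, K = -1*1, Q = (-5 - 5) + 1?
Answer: 900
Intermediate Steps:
Q = -9 (Q = -10 + 1 = -9)
K = -1
C(k, f) = -4 + f (C(k, f) = f - 4 = -4 + f)
y(U, O) = 6
(y(-12, C(-1, Q)) + 6*(K + 5))**2 = (6 + 6*(-1 + 5))**2 = (6 + 6*4)**2 = (6 + 24)**2 = 30**2 = 900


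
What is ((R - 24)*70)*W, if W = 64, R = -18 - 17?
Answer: -264320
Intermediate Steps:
R = -35
((R - 24)*70)*W = ((-35 - 24)*70)*64 = -59*70*64 = -4130*64 = -264320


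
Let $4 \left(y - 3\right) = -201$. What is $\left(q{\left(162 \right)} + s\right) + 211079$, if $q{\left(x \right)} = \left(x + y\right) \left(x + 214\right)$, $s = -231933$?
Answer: $22292$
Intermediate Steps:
$y = - \frac{189}{4}$ ($y = 3 + \frac{1}{4} \left(-201\right) = 3 - \frac{201}{4} = - \frac{189}{4} \approx -47.25$)
$q{\left(x \right)} = \left(214 + x\right) \left(- \frac{189}{4} + x\right)$ ($q{\left(x \right)} = \left(x - \frac{189}{4}\right) \left(x + 214\right) = \left(- \frac{189}{4} + x\right) \left(214 + x\right) = \left(214 + x\right) \left(- \frac{189}{4} + x\right)$)
$\left(q{\left(162 \right)} + s\right) + 211079 = \left(\left(- \frac{20223}{2} + 162^{2} + \frac{667}{4} \cdot 162\right) - 231933\right) + 211079 = \left(\left(- \frac{20223}{2} + 26244 + \frac{54027}{2}\right) - 231933\right) + 211079 = \left(43146 - 231933\right) + 211079 = -188787 + 211079 = 22292$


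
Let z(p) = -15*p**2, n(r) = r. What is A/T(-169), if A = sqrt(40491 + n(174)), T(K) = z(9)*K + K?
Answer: sqrt(40665)/205166 ≈ 0.00098289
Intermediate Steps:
T(K) = -1214*K (T(K) = (-15*9**2)*K + K = (-15*81)*K + K = -1215*K + K = -1214*K)
A = sqrt(40665) (A = sqrt(40491 + 174) = sqrt(40665) ≈ 201.66)
A/T(-169) = sqrt(40665)/((-1214*(-169))) = sqrt(40665)/205166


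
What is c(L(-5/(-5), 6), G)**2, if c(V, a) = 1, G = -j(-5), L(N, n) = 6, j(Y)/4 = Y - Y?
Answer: 1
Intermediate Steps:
j(Y) = 0 (j(Y) = 4*(Y - Y) = 4*0 = 0)
G = 0 (G = -1*0 = 0)
c(L(-5/(-5), 6), G)**2 = 1**2 = 1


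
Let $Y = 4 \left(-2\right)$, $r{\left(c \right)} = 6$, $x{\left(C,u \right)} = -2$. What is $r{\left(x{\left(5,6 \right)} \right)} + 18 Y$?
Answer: $-138$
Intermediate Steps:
$Y = -8$
$r{\left(x{\left(5,6 \right)} \right)} + 18 Y = 6 + 18 \left(-8\right) = 6 - 144 = -138$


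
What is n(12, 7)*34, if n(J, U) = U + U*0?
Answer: 238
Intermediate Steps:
n(J, U) = U (n(J, U) = U + 0 = U)
n(12, 7)*34 = 7*34 = 238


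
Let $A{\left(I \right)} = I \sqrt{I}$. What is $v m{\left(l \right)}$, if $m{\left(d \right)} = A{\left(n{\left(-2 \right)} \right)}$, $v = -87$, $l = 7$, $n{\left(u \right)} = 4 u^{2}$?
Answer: $-5568$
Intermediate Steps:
$A{\left(I \right)} = I^{\frac{3}{2}}$
$m{\left(d \right)} = 64$ ($m{\left(d \right)} = \left(4 \left(-2\right)^{2}\right)^{\frac{3}{2}} = \left(4 \cdot 4\right)^{\frac{3}{2}} = 16^{\frac{3}{2}} = 64$)
$v m{\left(l \right)} = \left(-87\right) 64 = -5568$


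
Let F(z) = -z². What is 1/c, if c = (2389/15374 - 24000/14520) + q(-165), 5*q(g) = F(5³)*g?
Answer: 1860254/959190683019 ≈ 1.9394e-6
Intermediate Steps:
q(g) = -3125*g (q(g) = ((-(5³)²)*g)/5 = ((-1*125²)*g)/5 = ((-1*15625)*g)/5 = (-15625*g)/5 = -3125*g)
c = 959190683019/1860254 (c = (2389/15374 - 24000/14520) - 3125*(-165) = (2389*(1/15374) - 24000*1/14520) + 515625 = (2389/15374 - 200/121) + 515625 = -2785731/1860254 + 515625 = 959190683019/1860254 ≈ 5.1562e+5)
1/c = 1/(959190683019/1860254) = 1860254/959190683019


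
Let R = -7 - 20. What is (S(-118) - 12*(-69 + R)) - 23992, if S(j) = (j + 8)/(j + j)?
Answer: -2695065/118 ≈ -22840.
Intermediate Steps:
R = -27
S(j) = (8 + j)/(2*j) (S(j) = (8 + j)/((2*j)) = (8 + j)*(1/(2*j)) = (8 + j)/(2*j))
(S(-118) - 12*(-69 + R)) - 23992 = ((1/2)*(8 - 118)/(-118) - 12*(-69 - 27)) - 23992 = ((1/2)*(-1/118)*(-110) - 12*(-96)) - 23992 = (55/118 + 1152) - 23992 = 135991/118 - 23992 = -2695065/118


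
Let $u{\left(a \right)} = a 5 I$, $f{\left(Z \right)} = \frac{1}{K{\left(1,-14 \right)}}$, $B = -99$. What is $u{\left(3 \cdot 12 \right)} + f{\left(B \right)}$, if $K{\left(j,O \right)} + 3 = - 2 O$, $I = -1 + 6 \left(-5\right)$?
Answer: $- \frac{139499}{25} \approx -5580.0$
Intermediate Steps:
$I = -31$ ($I = -1 - 30 = -31$)
$K{\left(j,O \right)} = -3 - 2 O$
$f{\left(Z \right)} = \frac{1}{25}$ ($f{\left(Z \right)} = \frac{1}{-3 - -28} = \frac{1}{-3 + 28} = \frac{1}{25}$)
$u{\left(a \right)} = - 155 a$ ($u{\left(a \right)} = a 5 \left(-31\right) = 5 a \left(-31\right) = - 155 a$)
$u{\left(3 \cdot 12 \right)} + f{\left(B \right)} = - 155 \cdot 3 \cdot 12 + \frac{1}{25} = \left(-155\right) 36 + \frac{1}{25} = -5580 + \frac{1}{25} = - \frac{139499}{25}$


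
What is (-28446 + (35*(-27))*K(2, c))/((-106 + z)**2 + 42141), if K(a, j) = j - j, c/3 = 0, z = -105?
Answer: -14223/43331 ≈ -0.32824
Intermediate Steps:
c = 0 (c = 3*0 = 0)
K(a, j) = 0
(-28446 + (35*(-27))*K(2, c))/((-106 + z)**2 + 42141) = (-28446 + (35*(-27))*0)/((-106 - 105)**2 + 42141) = (-28446 - 945*0)/((-211)**2 + 42141) = (-28446 + 0)/(44521 + 42141) = -28446/86662 = -28446*1/86662 = -14223/43331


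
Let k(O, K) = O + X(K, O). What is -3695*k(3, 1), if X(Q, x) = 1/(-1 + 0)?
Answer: -7390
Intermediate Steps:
X(Q, x) = -1 (X(Q, x) = 1/(-1) = -1)
k(O, K) = -1 + O (k(O, K) = O - 1 = -1 + O)
-3695*k(3, 1) = -3695*(-1 + 3) = -3695*2 = -7390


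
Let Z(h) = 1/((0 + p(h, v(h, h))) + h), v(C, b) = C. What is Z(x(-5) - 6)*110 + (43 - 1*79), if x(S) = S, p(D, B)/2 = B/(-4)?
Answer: -56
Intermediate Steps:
p(D, B) = -B/2 (p(D, B) = 2*(B/(-4)) = 2*(B*(-¼)) = 2*(-B/4) = -B/2)
Z(h) = 2/h (Z(h) = 1/((0 - h/2) + h) = 1/(-h/2 + h) = 1/(h/2) = 2/h)
Z(x(-5) - 6)*110 + (43 - 1*79) = (2/(-5 - 6))*110 + (43 - 1*79) = (2/(-11))*110 + (43 - 79) = (2*(-1/11))*110 - 36 = -2/11*110 - 36 = -20 - 36 = -56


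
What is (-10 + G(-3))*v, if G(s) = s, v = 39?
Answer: -507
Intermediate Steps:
(-10 + G(-3))*v = (-10 - 3)*39 = -13*39 = -507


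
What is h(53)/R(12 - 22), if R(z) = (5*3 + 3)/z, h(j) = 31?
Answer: -155/9 ≈ -17.222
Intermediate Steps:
R(z) = 18/z (R(z) = (15 + 3)/z = 18/z)
h(53)/R(12 - 22) = 31/((18/(12 - 22))) = 31/((18/(-10))) = 31/((18*(-⅒))) = 31/(-9/5) = 31*(-5/9) = -155/9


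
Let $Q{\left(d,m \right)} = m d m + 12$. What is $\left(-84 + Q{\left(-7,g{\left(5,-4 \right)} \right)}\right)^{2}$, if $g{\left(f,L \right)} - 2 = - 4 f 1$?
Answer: $5475600$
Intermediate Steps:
$g{\left(f,L \right)} = 2 - 4 f$ ($g{\left(f,L \right)} = 2 + - 4 f 1 = 2 - 4 f$)
$Q{\left(d,m \right)} = 12 + d m^{2}$ ($Q{\left(d,m \right)} = d m m + 12 = d m^{2} + 12 = 12 + d m^{2}$)
$\left(-84 + Q{\left(-7,g{\left(5,-4 \right)} \right)}\right)^{2} = \left(-84 + \left(12 - 7 \left(2 - 20\right)^{2}\right)\right)^{2} = \left(-84 + \left(12 - 7 \left(-18\right)^{2}\right)\right)^{2} = \left(-84 + \left(12 - 2268\right)\right)^{2} = \left(-84 - 2256\right)^{2} = \left(-2340\right)^{2} = 5475600$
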